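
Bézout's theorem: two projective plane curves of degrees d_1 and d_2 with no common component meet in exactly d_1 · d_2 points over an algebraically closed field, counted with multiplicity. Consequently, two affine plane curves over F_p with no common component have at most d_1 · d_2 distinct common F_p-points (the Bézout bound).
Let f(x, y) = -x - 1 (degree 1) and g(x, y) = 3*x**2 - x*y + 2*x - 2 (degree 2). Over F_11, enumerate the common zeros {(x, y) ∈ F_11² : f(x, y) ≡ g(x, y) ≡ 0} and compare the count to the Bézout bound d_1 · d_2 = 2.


Common zeros: {(10, 1)}; count = 1; Bézout bound = 2.

deg(f) = 1, deg(g) = 2, so Bézout bound = 2.
Scan x ∈ F_11. For each x, list the y ∈ F_11 with f(x, y) ≡ 0 and those with g(x, y) ≡ 0 (mod 11); the common zeros in that column are the intersection.
  x = 0: f ≡ 0 at y ∈ ∅; g ≡ 0 at y ∈ ∅; common: ∅.
  x = 1: f ≡ 0 at y ∈ ∅; g ≡ 0 at y ∈ {3}; common: ∅.
  x = 2: f ≡ 0 at y ∈ ∅; g ≡ 0 at y ∈ {7}; common: ∅.
  x = 3: f ≡ 0 at y ∈ ∅; g ≡ 0 at y ∈ {3}; common: ∅.
  x = 4: f ≡ 0 at y ∈ ∅; g ≡ 0 at y ∈ {8}; common: ∅.
  x = 5: f ≡ 0 at y ∈ ∅; g ≡ 0 at y ∈ {10}; common: ∅.
  x = 6: f ≡ 0 at y ∈ ∅; g ≡ 0 at y ∈ {5}; common: ∅.
  x = 7: f ≡ 0 at y ∈ ∅; g ≡ 0 at y ∈ {7}; common: ∅.
  x = 8: f ≡ 0 at y ∈ ∅; g ≡ 0 at y ∈ {1}; common: ∅.
  x = 9: f ≡ 0 at y ∈ ∅; g ≡ 0 at y ∈ {8}; common: ∅.
  x = 10: f ≡ 0 at y ∈ {0, 1, 2, 3, 4, 5, 6, 7, 8, 9, 10}; g ≡ 0 at y ∈ {1}; common: {1}.
Collecting: common zeros = {(10, 1)}, so the count is 1.
Comparison with the Bézout bound: 1 ≤ 2 = deg(f)·deg(g), as expected for curves with no common component (the affine F_11-count falls short of the bound because intersections may lie at infinity, over extension fields, or carry multiplicity).


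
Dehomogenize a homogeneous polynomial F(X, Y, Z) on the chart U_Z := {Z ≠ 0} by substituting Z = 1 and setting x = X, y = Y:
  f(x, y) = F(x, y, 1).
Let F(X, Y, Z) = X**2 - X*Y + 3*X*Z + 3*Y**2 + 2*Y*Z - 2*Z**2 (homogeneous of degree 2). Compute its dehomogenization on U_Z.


f(x, y) = x**2 - x*y + 3*x + 3*y**2 + 2*y - 2

On U_Z we set Z = 1. Each monomial c·X^i·Y^j·Z^k in F becomes c·x^i·y^j·1^k = c·x^i·y^j.
Substituting Z = 1: F(X, Y, 1) = x**2 - x*y + 3*x + 3*y**2 + 2*y - 2.
Note: deg(f) ≤ deg(F) = 2; strict inequality happens when F is divisible by Z (lost terms).


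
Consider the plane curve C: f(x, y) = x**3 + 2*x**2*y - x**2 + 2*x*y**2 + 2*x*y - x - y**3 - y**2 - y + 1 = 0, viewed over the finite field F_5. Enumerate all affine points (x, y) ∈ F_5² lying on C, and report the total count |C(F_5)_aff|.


Affine F_5-points: {(1, 0), (4, 0), (4, 1)}; count = 3.

For each of the 25 pairs (x, y) ∈ F_5², evaluate f(x, y) mod 5. Record the zeros.
  x = 0: [0↦1, 1↦3, 2↦2, 3↦2, 4↦2]  zeros at y ∈ ∅
  x = 1: [0↦0, 1↦3, 2↦2, 3↦1, 4↦4]  zeros at y ∈ {0}
  x = 2: [0↦3, 1↦1, 2↦4, 3↦1, 4↦1]  zeros at y ∈ ∅
  x = 3: [0↦1, 1↦3, 2↦4, 3↦3, 4↦4]  zeros at y ∈ ∅
  x = 4: [0↦0, 1↦0, 2↦3, 3↦3, 4↦4]  zeros at y ∈ {0, 1}
Collecting zeros: affine points = {(1, 0), (4, 0), (4, 1)}.
Total count |C(F_5)_aff| = 3.


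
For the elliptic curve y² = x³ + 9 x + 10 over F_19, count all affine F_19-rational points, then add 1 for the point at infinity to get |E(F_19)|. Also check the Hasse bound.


Affine points = {(1, 1), (1, 18), (2, 6), (2, 13), (3, 8), (3, 11), (5, 3), (5, 16), (7, 6), (7, 13), (8, 9), (8, 10), (10, 6), (10, 13), (13, 5), (13, 14), (14, 7), (14, 12), (15, 9), (15, 10), (18, 0)}; affine count = 21; |E(F_19)| = 22.

Discriminant check: Δ ∝ 4a³ + 27b² = 4·9³ + 27·10² = 4·729 + 27·100 ≡ 11 (mod 19). Nonzero ⇒ E is nonsingular.
For each x ∈ F_19, compute rhs = x³ + 9·x + 10 mod 19, then count y ∈ F_19 with y² ≡ rhs.
  x = 0: rhs = 10, matching y values: none (0 points).
  x = 1: rhs = 1, matching y values: 1, 18 (2 points).
  x = 2: rhs = 17, matching y values: 6, 13 (2 points).
  x = 3: rhs = 7, matching y values: 8, 11 (2 points).
  x = 4: rhs = 15, matching y values: none (0 points).
  x = 5: rhs = 9, matching y values: 3, 16 (2 points).
  x = 6: rhs = 14, matching y values: none (0 points).
  x = 7: rhs = 17, matching y values: 6, 13 (2 points).
  x = 8: rhs = 5, matching y values: 9, 10 (2 points).
  x = 9: rhs = 3, matching y values: none (0 points).
  x = 10: rhs = 17, matching y values: 6, 13 (2 points).
  x = 11: rhs = 15, matching y values: none (0 points).
  x = 12: rhs = 3, matching y values: none (0 points).
  x = 13: rhs = 6, matching y values: 5, 14 (2 points).
  x = 14: rhs = 11, matching y values: 7, 12 (2 points).
  x = 15: rhs = 5, matching y values: 9, 10 (2 points).
  x = 16: rhs = 13, matching y values: none (0 points).
  x = 17: rhs = 3, matching y values: none (0 points).
  x = 18: rhs = 0, matching y values: 0 (1 points).
Total affine count: 21.
Full point count |E(F_19)| = 21 + 1 = 22.
Hasse bound: |22 − (19+1)| = |2| = 2 ≤ 2√19 ≈ 8.7178 ✓.


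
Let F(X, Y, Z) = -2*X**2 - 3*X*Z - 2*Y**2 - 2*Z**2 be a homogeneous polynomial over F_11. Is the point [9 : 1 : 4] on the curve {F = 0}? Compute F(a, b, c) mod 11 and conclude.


F(9,1,4) ≡ 4 (mod 11); P is NOT on the curve.

Evaluate F(9, 1, 4) term-by-term (mod 11).
  -2*X**2 ↦ -2·81·1·1 = -162
  -3*X*Z ↦ -3·9·1·4 = -108
  -2*Y**2 ↦ -2·1·1·1 = -2
  -2*Z**2 ↦ -2·1·1·16 = -32
Sum: F(9, 1, 4) = (-162) + (-108) + (-2) + (-32) = -304.
Reducing mod 11: -304 ≡ 4 (mod 11).
Since F(a, b, c) ≡ 4 ≠ 0 (mod 11), P does NOT lie on the curve.


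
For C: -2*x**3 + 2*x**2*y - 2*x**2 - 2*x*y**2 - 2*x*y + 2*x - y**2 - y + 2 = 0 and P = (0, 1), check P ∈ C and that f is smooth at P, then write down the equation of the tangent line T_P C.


Tangent line at P: -2*x - 3*y + 3 = 0.

Step 1: f(0, 1) = 0, so P lies on C.
Step 2: partial derivatives
  f_x(x, y) = -6*x**2 + 4*x*y - 4*x - 2*y**2 - 2*y + 2, f_y(x, y) = 2*x**2 - 4*x*y - 2*x - 2*y - 1.
  f_x(P) = -2, f_y(P) = -3 (gradient nonzero, so P is smooth).
Step 3: tangent line at P: -2·(x − 0) + -3·(y − 1) = 0.
Expanding: -2*x - 3*y + 3 = 0.


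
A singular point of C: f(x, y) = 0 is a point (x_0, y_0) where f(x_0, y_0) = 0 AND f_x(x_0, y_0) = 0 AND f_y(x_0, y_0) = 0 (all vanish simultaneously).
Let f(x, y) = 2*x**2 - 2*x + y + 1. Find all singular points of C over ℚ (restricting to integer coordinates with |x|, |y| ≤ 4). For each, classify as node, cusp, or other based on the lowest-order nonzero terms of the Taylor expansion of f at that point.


No singular points in the scanned grid; C is smooth there.

Compute partial derivatives:
  f_x = 4*x - 2.
  f_y = 1.
f_y = 1 is a nonzero constant, so f_y never vanishes: no point (x, y) can satisfy f = f_x = f_y = 0. In particular no (x, y) ∈ {−4, ..., 4}² is singular; the curve is smooth.


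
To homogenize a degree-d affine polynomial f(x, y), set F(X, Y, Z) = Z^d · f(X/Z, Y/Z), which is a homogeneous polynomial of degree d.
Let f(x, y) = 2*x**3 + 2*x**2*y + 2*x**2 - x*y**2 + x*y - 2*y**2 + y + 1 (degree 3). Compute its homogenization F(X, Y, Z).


F(X, Y, Z) = 2*X**3 + 2*X**2*Y + 2*X**2*Z - X*Y**2 + X*Y*Z - 2*Y**2*Z + Y*Z**2 + Z**3

deg(f) = 3.
Substitute x = X/Z, y = Y/Z into f, then multiply by Z^3.
  monomial 2·x^3·y^0 ↦ 2·X^3·Y^0·Z^0.
  monomial 2·x^2·y^1 ↦ 2·X^2·Y^1·Z^0.
  monomial 2·x^2·y^0 ↦ 2·X^2·Y^0·Z^1.
  monomial -1·x^1·y^2 ↦ -1·X^1·Y^2·Z^0.
  monomial 1·x^1·y^1 ↦ 1·X^1·Y^1·Z^1.
  monomial -2·x^0·y^2 ↦ -2·X^0·Y^2·Z^1.
  monomial 1·x^0·y^1 ↦ 1·X^0·Y^1·Z^2.
  monomial 1·x^0·y^0 ↦ 1·X^0·Y^0·Z^3.
Collecting: F(X, Y, Z) = 2*X**3 + 2*X**2*Y + 2*X**2*Z - X*Y**2 + X*Y*Z - 2*Y**2*Z + Y*Z**2 + Z**3.


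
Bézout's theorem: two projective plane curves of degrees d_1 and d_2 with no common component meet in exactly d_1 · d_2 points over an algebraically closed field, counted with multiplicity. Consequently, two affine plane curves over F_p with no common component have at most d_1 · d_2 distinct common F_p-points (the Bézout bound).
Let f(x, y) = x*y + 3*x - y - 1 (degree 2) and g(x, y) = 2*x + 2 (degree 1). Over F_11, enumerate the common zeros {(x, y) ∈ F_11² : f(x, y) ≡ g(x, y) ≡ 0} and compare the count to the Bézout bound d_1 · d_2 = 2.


Common zeros: {(10, 9)}; count = 1; Bézout bound = 2.

deg(f) = 2, deg(g) = 1, so Bézout bound = 2.
Scan x ∈ F_11. For each x, list the y ∈ F_11 with f(x, y) ≡ 0 and those with g(x, y) ≡ 0 (mod 11); the common zeros in that column are the intersection.
  x = 0: f ≡ 0 at y ∈ {10}; g ≡ 0 at y ∈ ∅; common: ∅.
  x = 1: f ≡ 0 at y ∈ ∅; g ≡ 0 at y ∈ ∅; common: ∅.
  x = 2: f ≡ 0 at y ∈ {6}; g ≡ 0 at y ∈ ∅; common: ∅.
  x = 3: f ≡ 0 at y ∈ {7}; g ≡ 0 at y ∈ ∅; common: ∅.
  x = 4: f ≡ 0 at y ∈ {0}; g ≡ 0 at y ∈ ∅; common: ∅.
  x = 5: f ≡ 0 at y ∈ {2}; g ≡ 0 at y ∈ ∅; common: ∅.
  x = 6: f ≡ 0 at y ∈ {1}; g ≡ 0 at y ∈ ∅; common: ∅.
  x = 7: f ≡ 0 at y ∈ {4}; g ≡ 0 at y ∈ ∅; common: ∅.
  x = 8: f ≡ 0 at y ∈ {3}; g ≡ 0 at y ∈ ∅; common: ∅.
  x = 9: f ≡ 0 at y ∈ {5}; g ≡ 0 at y ∈ ∅; common: ∅.
  x = 10: f ≡ 0 at y ∈ {9}; g ≡ 0 at y ∈ {0, 1, 2, 3, 4, 5, 6, 7, 8, 9, 10}; common: {9}.
Collecting: common zeros = {(10, 9)}, so the count is 1.
Comparison with the Bézout bound: 1 ≤ 2 = deg(f)·deg(g), as expected for curves with no common component (the affine F_11-count falls short of the bound because intersections may lie at infinity, over extension fields, or carry multiplicity).


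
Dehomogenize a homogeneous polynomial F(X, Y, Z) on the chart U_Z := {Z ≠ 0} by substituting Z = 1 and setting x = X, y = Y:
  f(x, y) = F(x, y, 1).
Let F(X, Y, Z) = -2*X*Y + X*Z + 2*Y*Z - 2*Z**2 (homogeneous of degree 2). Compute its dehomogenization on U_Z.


f(x, y) = -2*x*y + x + 2*y - 2

On U_Z we set Z = 1. Each monomial c·X^i·Y^j·Z^k in F becomes c·x^i·y^j·1^k = c·x^i·y^j.
Substituting Z = 1: F(X, Y, 1) = -2*x*y + x + 2*y - 2.
Note: deg(f) ≤ deg(F) = 2; strict inequality happens when F is divisible by Z (lost terms).


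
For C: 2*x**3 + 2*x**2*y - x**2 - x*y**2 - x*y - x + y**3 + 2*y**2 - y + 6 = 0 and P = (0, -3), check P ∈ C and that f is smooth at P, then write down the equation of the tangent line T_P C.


Tangent line at P: -7*x + 14*y + 42 = 0.

Step 1: f(0, -3) = 0, so P lies on C.
Step 2: partial derivatives
  f_x(x, y) = 6*x**2 + 4*x*y - 2*x - y**2 - y - 1, f_y(x, y) = 2*x**2 - 2*x*y - x + 3*y**2 + 4*y - 1.
  f_x(P) = -7, f_y(P) = 14 (gradient nonzero, so P is smooth).
Step 3: tangent line at P: -7·(x − 0) + 14·(y − -3) = 0.
Expanding: -7*x + 14*y + 42 = 0.


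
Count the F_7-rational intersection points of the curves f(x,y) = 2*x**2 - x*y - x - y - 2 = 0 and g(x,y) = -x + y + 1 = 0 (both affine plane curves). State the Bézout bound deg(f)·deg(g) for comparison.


Common zeros: ∅; count = 0; Bézout bound = 2.

deg(f) = 2, deg(g) = 1, so Bézout bound = 2.
Scan x ∈ F_7. For each x, list the y ∈ F_7 with f(x, y) ≡ 0 and those with g(x, y) ≡ 0 (mod 7); the common zeros in that column are the intersection.
  x = 0: f ≡ 0 at y ∈ {5}; g ≡ 0 at y ∈ {6}; common: ∅.
  x = 1: f ≡ 0 at y ∈ {3}; g ≡ 0 at y ∈ {0}; common: ∅.
  x = 2: f ≡ 0 at y ∈ {6}; g ≡ 0 at y ∈ {1}; common: ∅.
  x = 3: f ≡ 0 at y ∈ {5}; g ≡ 0 at y ∈ {2}; common: ∅.
  x = 4: f ≡ 0 at y ∈ {1}; g ≡ 0 at y ∈ {3}; common: ∅.
  x = 5: f ≡ 0 at y ∈ {6}; g ≡ 0 at y ∈ {4}; common: ∅.
  x = 6: f ≡ 0 at y ∈ ∅; g ≡ 0 at y ∈ {5}; common: ∅.
Collecting: common zeros = ∅, so the count is 0.
Comparison with the Bézout bound: 0 ≤ 2 = deg(f)·deg(g), as expected for curves with no common component (the affine F_7-count falls short of the bound because intersections may lie at infinity, over extension fields, or carry multiplicity).


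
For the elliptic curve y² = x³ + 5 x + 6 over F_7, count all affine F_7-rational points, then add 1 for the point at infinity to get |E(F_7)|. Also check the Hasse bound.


Affine points = {(5, 3), (5, 4), (6, 0)}; affine count = 3; |E(F_7)| = 4.

Discriminant check: Δ ∝ 4a³ + 27b² = 4·5³ + 27·6² = 4·125 + 27·36 ≡ 2 (mod 7). Nonzero ⇒ E is nonsingular.
For each x ∈ F_7, compute rhs = x³ + 5·x + 6 mod 7, then count y ∈ F_7 with y² ≡ rhs.
  x = 0: rhs = 6, matching y values: none (0 points).
  x = 1: rhs = 5, matching y values: none (0 points).
  x = 2: rhs = 3, matching y values: none (0 points).
  x = 3: rhs = 6, matching y values: none (0 points).
  x = 4: rhs = 6, matching y values: none (0 points).
  x = 5: rhs = 2, matching y values: 3, 4 (2 points).
  x = 6: rhs = 0, matching y values: 0 (1 points).
Total affine count: 3.
Full point count |E(F_7)| = 3 + 1 = 4.
Hasse bound: |4 − (7+1)| = |-4| = 4 ≤ 2√7 ≈ 5.2915 ✓.


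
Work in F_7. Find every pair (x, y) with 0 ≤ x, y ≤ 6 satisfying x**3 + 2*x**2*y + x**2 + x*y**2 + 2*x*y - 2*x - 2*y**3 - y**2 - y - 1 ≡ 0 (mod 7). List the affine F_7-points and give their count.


Affine F_7-points: {(1, 1), (2, 0), (3, 5), (4, 3), (4, 4), (4, 5)}; count = 6.

For each of the 49 pairs (x, y) ∈ F_7², evaluate f(x, y) mod 7. Record the zeros.
  x = 0: [0↦6, 1↦2, 2↦5, 3↦3, 4↦5, 5↦6, 6↦1]  zeros at y ∈ ∅
  x = 1: [0↦6, 1↦0, 2↦3, 3↦3, 4↦2, 5↦2, 6↦5]  zeros at y ∈ {1}
  x = 2: [0↦0, 1↦3, 2↦3, 3↦2, 4↦2, 5↦5, 6↦6]  zeros at y ∈ {0}
  x = 3: [0↦1, 1↦3, 2↦4, 3↦6, 4↦4, 5↦0, 6↦3]  zeros at y ∈ {5}
  x = 4: [0↦1, 1↦6, 2↦5, 3↦0, 4↦0, 5↦0, 6↦2]  zeros at y ∈ {3, 4, 5}
  x = 5: [0↦6, 1↦4, 2↦5, 3↦4, 4↦3, 5↦4, 6↦2]  zeros at y ∈ ∅
  x = 6: [0↦1, 1↦3, 2↦3, 3↦3, 4↦5, 5↦4, 6↦2]  zeros at y ∈ ∅
Collecting zeros: affine points = {(1, 1), (2, 0), (3, 5), (4, 3), (4, 4), (4, 5)}.
Total count |C(F_7)_aff| = 6.


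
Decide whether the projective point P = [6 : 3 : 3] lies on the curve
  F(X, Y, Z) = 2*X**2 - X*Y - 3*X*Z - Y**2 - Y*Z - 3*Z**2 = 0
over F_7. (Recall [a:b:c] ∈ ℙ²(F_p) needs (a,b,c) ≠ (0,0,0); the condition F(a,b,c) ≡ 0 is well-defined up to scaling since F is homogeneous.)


F(6,3,3) ≡ 4 (mod 7); P is NOT on the curve.

Evaluate F(6, 3, 3) term-by-term (mod 7).
  2*X**2 ↦ 2·36·1·1 = 72
  -X*Y ↦ -1·6·3·1 = -18
  -3*X*Z ↦ -3·6·1·3 = -54
  -Y**2 ↦ -1·1·9·1 = -9
  -Y*Z ↦ -1·1·3·3 = -9
  -3*Z**2 ↦ -3·1·1·9 = -27
Sum: F(6, 3, 3) = (72) + (-18) + (-54) + (-9) + (-9) + (-27) = -45.
Reducing mod 7: -45 ≡ 4 (mod 7).
Since F(a, b, c) ≡ 4 ≠ 0 (mod 7), P does NOT lie on the curve.


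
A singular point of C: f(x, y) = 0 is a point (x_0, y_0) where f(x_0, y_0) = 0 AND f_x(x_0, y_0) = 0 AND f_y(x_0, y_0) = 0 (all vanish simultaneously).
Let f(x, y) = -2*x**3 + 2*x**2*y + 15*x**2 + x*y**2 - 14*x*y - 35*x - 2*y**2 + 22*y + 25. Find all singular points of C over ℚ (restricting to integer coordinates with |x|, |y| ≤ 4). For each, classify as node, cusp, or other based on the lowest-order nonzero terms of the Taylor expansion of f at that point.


Singular points: {(3, 1)}; classification: node.

Compute partial derivatives:
  f_x = -6*x**2 + 4*x*y + 30*x + y**2 - 14*y - 35.
  f_y = 2*x**2 + 2*x*y - 14*x - 4*y + 22.
Scan x_0 ∈ {−4, ..., 4}. For each x_0, f_y(x_0, y) is a polynomial in y; find its integer roots y ∈ {−4, ..., 4}, then test f_x and f at those candidates.
  x = -4: f_y(-4, y) = 110 - 12*y; no integer root y with |y| ≤ 4.
  x = -3: f_y(-3, y) = 82 - 10*y; no integer root y with |y| ≤ 4.
  x = -2: f_y(-2, y) = 58 - 8*y; no integer root y with |y| ≤ 4.
  x = -1: f_y(-1, y) = 38 - 6*y; no integer root y with |y| ≤ 4.
  x = 0: f_y(0, y) = 22 - 4*y; no integer root y with |y| ≤ 4.
  x = 1: f_y(1, y) = 10 - 2*y; no integer root y with |y| ≤ 4.
  x = 2: f_y(2, y) = 2; no integer root y with |y| ≤ 4.
  x = 3: f_y(3, y) = 2*y - 2; vanishes at y ∈ {1}. (3, 1): f_x = 0, f = 0 — SINGULAR.
  x = 4: f_y(4, y) = 4*y - 2; no integer root y with |y| ≤ 4.
Only singular point on the grid: (3, 1).
Classify: substitute x = 3 + u, y = 1 + v and expand: f = -2*u**3 + 2*u**2*v - u**2 + u*v**2 + v**2.
No constant or linear terms (consistent with a singular point). Quadratic part: -u**2 + v**2. Cubic part: -2*u**3 + 2*u**2*v + u*v**2.
The quadratic part v**2 - u**2 = (v − u)(v + u) splits into two distinct linear factors, so there are two distinct tangent lines y − 1 = ±(x − 3) — this is a node (ordinary double point).
Classification: node.


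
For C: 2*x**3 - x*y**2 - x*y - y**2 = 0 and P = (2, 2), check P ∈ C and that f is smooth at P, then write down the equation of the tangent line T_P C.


Tangent line at P: 18*x - 14*y - 8 = 0.

Step 1: f(2, 2) = 0, so P lies on C.
Step 2: partial derivatives
  f_x(x, y) = 6*x**2 - y**2 - y, f_y(x, y) = -2*x*y - x - 2*y.
  f_x(P) = 18, f_y(P) = -14 (gradient nonzero, so P is smooth).
Step 3: tangent line at P: 18·(x − 2) + -14·(y − 2) = 0.
Expanding: 18*x - 14*y - 8 = 0.


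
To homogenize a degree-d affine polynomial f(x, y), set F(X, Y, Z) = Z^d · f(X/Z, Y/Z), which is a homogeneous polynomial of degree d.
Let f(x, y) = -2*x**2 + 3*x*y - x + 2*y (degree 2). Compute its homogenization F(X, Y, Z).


F(X, Y, Z) = -2*X**2 + 3*X*Y - X*Z + 2*Y*Z

deg(f) = 2.
Substitute x = X/Z, y = Y/Z into f, then multiply by Z^2.
  monomial -2·x^2·y^0 ↦ -2·X^2·Y^0·Z^0.
  monomial 3·x^1·y^1 ↦ 3·X^1·Y^1·Z^0.
  monomial -1·x^1·y^0 ↦ -1·X^1·Y^0·Z^1.
  monomial 2·x^0·y^1 ↦ 2·X^0·Y^1·Z^1.
Collecting: F(X, Y, Z) = -2*X**2 + 3*X*Y - X*Z + 2*Y*Z.


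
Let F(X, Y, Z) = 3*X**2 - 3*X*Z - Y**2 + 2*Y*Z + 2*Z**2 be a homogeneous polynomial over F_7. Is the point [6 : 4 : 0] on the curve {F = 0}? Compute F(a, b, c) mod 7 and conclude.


F(6,4,0) ≡ 1 (mod 7); P is NOT on the curve.

Evaluate F(6, 4, 0) term-by-term (mod 7).
  3*X**2 ↦ 3·36·1·1 = 108
  -3*X*Z ↦ -3·6·1·0 = 0
  -Y**2 ↦ -1·1·16·1 = -16
  2*Y*Z ↦ 2·1·4·0 = 0
  2*Z**2 ↦ 2·1·1·0 = 0
Sum: F(6, 4, 0) = (108) + (0) + (-16) + (0) + (0) = 92.
Reducing mod 7: 92 ≡ 1 (mod 7).
Since F(a, b, c) ≡ 1 ≠ 0 (mod 7), P does NOT lie on the curve.


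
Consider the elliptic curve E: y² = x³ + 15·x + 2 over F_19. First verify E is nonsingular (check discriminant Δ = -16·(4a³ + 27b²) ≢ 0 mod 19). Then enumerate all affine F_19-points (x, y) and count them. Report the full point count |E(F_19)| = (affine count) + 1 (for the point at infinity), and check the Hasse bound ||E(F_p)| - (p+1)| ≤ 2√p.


Affine points = {(3, 6), (3, 13), (6, 2), (6, 17), (8, 8), (8, 11), (9, 7), (9, 12), (11, 4), (11, 15), (13, 0), (14, 7), (14, 12), (15, 7), (15, 12), (16, 5), (16, 14), (18, 9), (18, 10)}; affine count = 19; |E(F_19)| = 20.

Discriminant check: Δ ∝ 4a³ + 27b² = 4·15³ + 27·2² = 4·3375 + 27·4 ≡ 4 (mod 19). Nonzero ⇒ E is nonsingular.
For each x ∈ F_19, compute rhs = x³ + 15·x + 2 mod 19, then count y ∈ F_19 with y² ≡ rhs.
  x = 0: rhs = 2, matching y values: none (0 points).
  x = 1: rhs = 18, matching y values: none (0 points).
  x = 2: rhs = 2, matching y values: none (0 points).
  x = 3: rhs = 17, matching y values: 6, 13 (2 points).
  x = 4: rhs = 12, matching y values: none (0 points).
  x = 5: rhs = 12, matching y values: none (0 points).
  x = 6: rhs = 4, matching y values: 2, 17 (2 points).
  x = 7: rhs = 13, matching y values: none (0 points).
  x = 8: rhs = 7, matching y values: 8, 11 (2 points).
  x = 9: rhs = 11, matching y values: 7, 12 (2 points).
  x = 10: rhs = 12, matching y values: none (0 points).
  x = 11: rhs = 16, matching y values: 4, 15 (2 points).
  x = 12: rhs = 10, matching y values: none (0 points).
  x = 13: rhs = 0, matching y values: 0 (1 points).
  x = 14: rhs = 11, matching y values: 7, 12 (2 points).
  x = 15: rhs = 11, matching y values: 7, 12 (2 points).
  x = 16: rhs = 6, matching y values: 5, 14 (2 points).
  x = 17: rhs = 2, matching y values: none (0 points).
  x = 18: rhs = 5, matching y values: 9, 10 (2 points).
Total affine count: 19.
Full point count |E(F_19)| = 19 + 1 = 20.
Hasse bound: |20 − (19+1)| = |0| = 0 ≤ 2√19 ≈ 8.7178 ✓.


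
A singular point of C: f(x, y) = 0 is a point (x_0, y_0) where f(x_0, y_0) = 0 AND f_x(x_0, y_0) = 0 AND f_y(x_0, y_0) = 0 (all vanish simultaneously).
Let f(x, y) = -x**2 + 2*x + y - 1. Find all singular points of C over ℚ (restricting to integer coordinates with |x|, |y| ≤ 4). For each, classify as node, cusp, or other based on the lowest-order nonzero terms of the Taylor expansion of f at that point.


No singular points in the scanned grid; C is smooth there.

Compute partial derivatives:
  f_x = 2 - 2*x.
  f_y = 1.
f_y = 1 is a nonzero constant, so f_y never vanishes: no point (x, y) can satisfy f = f_x = f_y = 0. In particular no (x, y) ∈ {−4, ..., 4}² is singular; the curve is smooth.


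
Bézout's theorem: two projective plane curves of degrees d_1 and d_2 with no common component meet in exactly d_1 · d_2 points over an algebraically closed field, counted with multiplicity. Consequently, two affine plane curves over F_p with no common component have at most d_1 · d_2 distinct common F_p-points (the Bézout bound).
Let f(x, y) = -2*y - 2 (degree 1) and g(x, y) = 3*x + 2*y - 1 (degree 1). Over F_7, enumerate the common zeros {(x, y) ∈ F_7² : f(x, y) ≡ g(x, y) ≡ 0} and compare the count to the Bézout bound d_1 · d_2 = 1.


Common zeros: {(1, 6)}; count = 1; Bézout bound = 1.

deg(f) = 1, deg(g) = 1, so Bézout bound = 1.
Scan x ∈ F_7. For each x, list the y ∈ F_7 with f(x, y) ≡ 0 and those with g(x, y) ≡ 0 (mod 7); the common zeros in that column are the intersection.
  x = 0: f ≡ 0 at y ∈ {6}; g ≡ 0 at y ∈ {4}; common: ∅.
  x = 1: f ≡ 0 at y ∈ {6}; g ≡ 0 at y ∈ {6}; common: {6}.
  x = 2: f ≡ 0 at y ∈ {6}; g ≡ 0 at y ∈ {1}; common: ∅.
  x = 3: f ≡ 0 at y ∈ {6}; g ≡ 0 at y ∈ {3}; common: ∅.
  x = 4: f ≡ 0 at y ∈ {6}; g ≡ 0 at y ∈ {5}; common: ∅.
  x = 5: f ≡ 0 at y ∈ {6}; g ≡ 0 at y ∈ {0}; common: ∅.
  x = 6: f ≡ 0 at y ∈ {6}; g ≡ 0 at y ∈ {2}; common: ∅.
Collecting: common zeros = {(1, 6)}, so the count is 1.
Comparison with the Bézout bound: 1 ≤ 1 = deg(f)·deg(g), as expected for curves with no common component (the bound is attained).


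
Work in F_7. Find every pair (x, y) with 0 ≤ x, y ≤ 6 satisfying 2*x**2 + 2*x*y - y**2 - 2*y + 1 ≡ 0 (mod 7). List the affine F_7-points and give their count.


Affine F_7-points: {(0, 2), (0, 3), (3, 5), (3, 6), (4, 3), (5, 2), (5, 6), (6, 5)}; count = 8.

For each of the 49 pairs (x, y) ∈ F_7², evaluate f(x, y) mod 7. Record the zeros.
  x = 0: [0↦1, 1↦5, 2↦0, 3↦0, 4↦5, 5↦1, 6↦2]  zeros at y ∈ {2, 3}
  x = 1: [0↦3, 1↦2, 2↦6, 3↦1, 4↦1, 5↦6, 6↦2]  zeros at y ∈ ∅
  x = 2: [0↦2, 1↦3, 2↦2, 3↦6, 4↦1, 5↦1, 6↦6]  zeros at y ∈ ∅
  x = 3: [0↦5, 1↦1, 2↦2, 3↦1, 4↦5, 5↦0, 6↦0]  zeros at y ∈ {5, 6}
  x = 4: [0↦5, 1↦3, 2↦6, 3↦0, 4↦6, 5↦3, 6↦5]  zeros at y ∈ {3}
  x = 5: [0↦2, 1↦2, 2↦0, 3↦3, 4↦4, 5↦3, 6↦0]  zeros at y ∈ {2, 6}
  x = 6: [0↦3, 1↦5, 2↦5, 3↦3, 4↦6, 5↦0, 6↦6]  zeros at y ∈ {5}
Collecting zeros: affine points = {(0, 2), (0, 3), (3, 5), (3, 6), (4, 3), (5, 2), (5, 6), (6, 5)}.
Total count |C(F_7)_aff| = 8.


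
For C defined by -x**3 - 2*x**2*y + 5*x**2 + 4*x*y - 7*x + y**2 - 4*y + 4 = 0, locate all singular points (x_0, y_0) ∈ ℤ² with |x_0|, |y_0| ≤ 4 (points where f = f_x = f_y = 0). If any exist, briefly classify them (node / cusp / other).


Singular points: {(1, 1)}; classification: cusp.

Compute partial derivatives:
  f_x = -3*x**2 - 4*x*y + 10*x + 4*y - 7.
  f_y = -2*x**2 + 4*x + 2*y - 4.
Scan x_0 ∈ {−4, ..., 4}. For each x_0, f_y(x_0, y) is a polynomial in y; find its integer roots y ∈ {−4, ..., 4}, then test f_x and f at those candidates.
  x = -4: f_y(-4, y) = 2*y - 52; no integer root y with |y| ≤ 4.
  x = -3: f_y(-3, y) = 2*y - 34; no integer root y with |y| ≤ 4.
  x = -2: f_y(-2, y) = 2*y - 20; no integer root y with |y| ≤ 4.
  x = -1: f_y(-1, y) = 2*y - 10; no integer root y with |y| ≤ 4.
  x = 0: f_y(0, y) = 2*y - 4; vanishes at y ∈ {2}. (0, 2): f_x = 1 ≠ 0.
  x = 1: f_y(1, y) = 2*y - 2; vanishes at y ∈ {1}. (1, 1): f_x = 0, f = 0 — SINGULAR.
  x = 2: f_y(2, y) = 2*y - 4; vanishes at y ∈ {2}. (2, 2): f_x = -7 ≠ 0.
  x = 3: f_y(3, y) = 2*y - 10; no integer root y with |y| ≤ 4.
  x = 4: f_y(4, y) = 2*y - 20; no integer root y with |y| ≤ 4.
Only singular point on the grid: (1, 1).
Classify: substitute x = 1 + u, y = 1 + v and expand: f = -u**3 - 2*u**2*v + v**2.
No constant or linear terms (consistent with a singular point). Quadratic part: v**2. Cubic part: -u**3 - 2*u**2*v.
The quadratic part v**2 is a perfect square, so there is a single (double) tangent line v = 0, i.e. y = 1. Restricting the cubic part to that line (v = 0) leaves -u**3 ≠ 0, so f is not divisible by v and the branch is v² ≈ u**3 to lowest order — this is a cusp.
Classification: cusp.


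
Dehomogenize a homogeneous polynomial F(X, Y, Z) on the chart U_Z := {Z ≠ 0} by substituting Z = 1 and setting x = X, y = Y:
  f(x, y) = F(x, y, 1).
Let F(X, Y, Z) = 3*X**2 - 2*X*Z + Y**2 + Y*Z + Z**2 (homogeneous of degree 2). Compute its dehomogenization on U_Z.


f(x, y) = 3*x**2 - 2*x + y**2 + y + 1

On U_Z we set Z = 1. Each monomial c·X^i·Y^j·Z^k in F becomes c·x^i·y^j·1^k = c·x^i·y^j.
Substituting Z = 1: F(X, Y, 1) = 3*x**2 - 2*x + y**2 + y + 1.
Note: deg(f) ≤ deg(F) = 2; strict inequality happens when F is divisible by Z (lost terms).


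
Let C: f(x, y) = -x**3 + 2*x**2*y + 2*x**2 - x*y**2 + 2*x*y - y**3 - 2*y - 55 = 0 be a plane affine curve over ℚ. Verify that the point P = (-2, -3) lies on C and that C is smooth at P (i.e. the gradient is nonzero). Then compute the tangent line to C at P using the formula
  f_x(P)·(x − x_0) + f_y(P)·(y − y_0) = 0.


Tangent line at P: -11*x - 37*y - 133 = 0.

Step 1: f(-2, -3) = 0, so P lies on C.
Step 2: partial derivatives
  f_x(x, y) = -3*x**2 + 4*x*y + 4*x - y**2 + 2*y, f_y(x, y) = 2*x**2 - 2*x*y + 2*x - 3*y**2 - 2.
  f_x(P) = -11, f_y(P) = -37 (gradient nonzero, so P is smooth).
Step 3: tangent line at P: -11·(x − -2) + -37·(y − -3) = 0.
Expanding: -11*x - 37*y - 133 = 0.


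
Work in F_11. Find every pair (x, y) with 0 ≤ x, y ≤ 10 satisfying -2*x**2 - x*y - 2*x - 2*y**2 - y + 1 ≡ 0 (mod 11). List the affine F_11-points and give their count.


Affine F_11-points: {(0, 6), (0, 10), (2, 0), (2, 4), (5, 9), (5, 10), (6, 4), (6, 9), (7, 1), (7, 6), (8, 0), (8, 1)}; count = 12.

For each of the 121 pairs (x, y) ∈ F_11², evaluate f(x, y) mod 11. Record the zeros.
  x = 0: [0↦1, 1↦9, 2↦2, 3↦2, 4↦9, 5↦1, 6↦0, 7↦6, 8↦8, 9↦6, 10↦0]  zeros at y ∈ {6, 10}
  x = 1: [0↦8, 1↦4, 2↦7, 3↦6, 4↦1, 5↦3, 6↦1, 7↦6, 8↦7, 9↦4, 10↦8]  zeros at y ∈ ∅
  x = 2: [0↦0, 1↦6, 2↦8, 3↦6, 4↦0, 5↦1, 6↦9, 7↦2, 8↦2, 9↦9, 10↦1]  zeros at y ∈ {0, 4}
  x = 3: [0↦10, 1↦4, 2↦5, 3↦2, 4↦6, 5↦6, 6↦2, 7↦5, 8↦4, 9↦10, 10↦1]  zeros at y ∈ ∅
  x = 4: [0↦5, 1↦9, 2↦9, 3↦5, 4↦8, 5↦7, 6↦2, 7↦4, 8↦2, 9↦7, 10↦8]  zeros at y ∈ ∅
  x = 5: [0↦7, 1↦10, 2↦9, 3↦4, 4↦6, 5↦4, 6↦9, 7↦10, 8↦7, 9↦0, 10↦0]  zeros at y ∈ {9, 10}
  x = 6: [0↦5, 1↦7, 2↦5, 3↦10, 4↦0, 5↦8, 6↦1, 7↦1, 8↦8, 9↦0, 10↦10]  zeros at y ∈ {4, 9}
  x = 7: [0↦10, 1↦0, 2↦8, 3↦1, 4↦1, 5↦8, 6↦0, 7↦10, 8↦5, 9↦7, 10↦5]  zeros at y ∈ {1, 6}
  x = 8: [0↦0, 1↦0, 2↦7, 3↦10, 4↦9, 5↦4, 6↦6, 7↦4, 8↦9, 9↦10, 10↦7]  zeros at y ∈ {0, 1}
  x = 9: [0↦8, 1↦7, 2↦2, 3↦4, 4↦2, 5↦7, 6↦8, 7↦5, 8↦9, 9↦9, 10↦5]  zeros at y ∈ ∅
  x = 10: [0↦1, 1↦10, 2↦4, 3↦5, 4↦2, 5↦6, 6↦6, 7↦2, 8↦5, 9↦4, 10↦10]  zeros at y ∈ ∅
Collecting zeros: affine points = {(0, 6), (0, 10), (2, 0), (2, 4), (5, 9), (5, 10), (6, 4), (6, 9), (7, 1), (7, 6), (8, 0), (8, 1)}.
Total count |C(F_11)_aff| = 12.


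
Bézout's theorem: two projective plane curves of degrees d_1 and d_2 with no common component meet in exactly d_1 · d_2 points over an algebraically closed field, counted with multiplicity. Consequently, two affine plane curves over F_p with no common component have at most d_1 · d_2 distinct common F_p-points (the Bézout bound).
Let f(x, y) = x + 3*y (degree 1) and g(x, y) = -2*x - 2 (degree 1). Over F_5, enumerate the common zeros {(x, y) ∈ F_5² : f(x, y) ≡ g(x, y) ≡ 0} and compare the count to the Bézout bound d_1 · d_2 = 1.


Common zeros: {(4, 2)}; count = 1; Bézout bound = 1.

deg(f) = 1, deg(g) = 1, so Bézout bound = 1.
Scan x ∈ F_5. For each x, list the y ∈ F_5 with f(x, y) ≡ 0 and those with g(x, y) ≡ 0 (mod 5); the common zeros in that column are the intersection.
  x = 0: f ≡ 0 at y ∈ {0}; g ≡ 0 at y ∈ ∅; common: ∅.
  x = 1: f ≡ 0 at y ∈ {3}; g ≡ 0 at y ∈ ∅; common: ∅.
  x = 2: f ≡ 0 at y ∈ {1}; g ≡ 0 at y ∈ ∅; common: ∅.
  x = 3: f ≡ 0 at y ∈ {4}; g ≡ 0 at y ∈ ∅; common: ∅.
  x = 4: f ≡ 0 at y ∈ {2}; g ≡ 0 at y ∈ {0, 1, 2, 3, 4}; common: {2}.
Collecting: common zeros = {(4, 2)}, so the count is 1.
Comparison with the Bézout bound: 1 ≤ 1 = deg(f)·deg(g), as expected for curves with no common component (the bound is attained).


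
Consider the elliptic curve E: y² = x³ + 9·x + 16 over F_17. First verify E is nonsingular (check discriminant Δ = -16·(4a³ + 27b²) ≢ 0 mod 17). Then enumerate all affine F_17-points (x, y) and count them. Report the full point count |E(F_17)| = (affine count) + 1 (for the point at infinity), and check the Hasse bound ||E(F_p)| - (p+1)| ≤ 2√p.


Affine points = {(0, 4), (0, 13), (1, 3), (1, 14), (2, 5), (2, 12), (3, 6), (3, 11), (5, 4), (5, 13), (10, 1), (10, 16), (11, 1), (11, 16), (12, 4), (12, 13), (13, 1), (13, 16), (14, 8), (14, 9)}; affine count = 20; |E(F_17)| = 21.

Discriminant check: Δ ∝ 4a³ + 27b² = 4·9³ + 27·16² = 4·729 + 27·256 ≡ 2 (mod 17). Nonzero ⇒ E is nonsingular.
For each x ∈ F_17, compute rhs = x³ + 9·x + 16 mod 17, then count y ∈ F_17 with y² ≡ rhs.
  x = 0: rhs = 16, matching y values: 4, 13 (2 points).
  x = 1: rhs = 9, matching y values: 3, 14 (2 points).
  x = 2: rhs = 8, matching y values: 5, 12 (2 points).
  x = 3: rhs = 2, matching y values: 6, 11 (2 points).
  x = 4: rhs = 14, matching y values: none (0 points).
  x = 5: rhs = 16, matching y values: 4, 13 (2 points).
  x = 6: rhs = 14, matching y values: none (0 points).
  x = 7: rhs = 14, matching y values: none (0 points).
  x = 8: rhs = 5, matching y values: none (0 points).
  x = 9: rhs = 10, matching y values: none (0 points).
  x = 10: rhs = 1, matching y values: 1, 16 (2 points).
  x = 11: rhs = 1, matching y values: 1, 16 (2 points).
  x = 12: rhs = 16, matching y values: 4, 13 (2 points).
  x = 13: rhs = 1, matching y values: 1, 16 (2 points).
  x = 14: rhs = 13, matching y values: 8, 9 (2 points).
  x = 15: rhs = 7, matching y values: none (0 points).
  x = 16: rhs = 6, matching y values: none (0 points).
Total affine count: 20.
Full point count |E(F_17)| = 20 + 1 = 21.
Hasse bound: |21 − (17+1)| = |3| = 3 ≤ 2√17 ≈ 8.2462 ✓.


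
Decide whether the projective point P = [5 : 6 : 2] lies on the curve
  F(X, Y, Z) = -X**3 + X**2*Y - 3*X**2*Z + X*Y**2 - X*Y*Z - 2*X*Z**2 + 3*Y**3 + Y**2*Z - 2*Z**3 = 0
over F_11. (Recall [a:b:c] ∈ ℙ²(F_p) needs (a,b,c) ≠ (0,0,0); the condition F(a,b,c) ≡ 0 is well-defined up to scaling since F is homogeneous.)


F(5,6,2) ≡ 10 (mod 11); P is NOT on the curve.

Evaluate F(5, 6, 2) term-by-term (mod 11).
  -X**3 ↦ -1·125·1·1 = -125
  X**2*Y ↦ 1·25·6·1 = 150
  -3*X**2*Z ↦ -3·25·1·2 = -150
  X*Y**2 ↦ 1·5·36·1 = 180
  -X*Y*Z ↦ -1·5·6·2 = -60
  -2*X*Z**2 ↦ -2·5·1·4 = -40
  3*Y**3 ↦ 3·1·216·1 = 648
  Y**2*Z ↦ 1·1·36·2 = 72
  -2*Z**3 ↦ -2·1·1·8 = -16
Sum: F(5, 6, 2) = (-125) + (150) + (-150) + (180) + (-60) + (-40) + (648) + (72) + (-16) = 659.
Reducing mod 11: 659 ≡ 10 (mod 11).
Since F(a, b, c) ≡ 10 ≠ 0 (mod 11), P does NOT lie on the curve.


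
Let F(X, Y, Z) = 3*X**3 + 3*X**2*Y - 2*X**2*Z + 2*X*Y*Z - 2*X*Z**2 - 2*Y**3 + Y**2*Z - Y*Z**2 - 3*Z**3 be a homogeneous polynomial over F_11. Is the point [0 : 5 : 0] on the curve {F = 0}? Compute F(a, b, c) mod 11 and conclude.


F(0,5,0) ≡ 3 (mod 11); P is NOT on the curve.

Evaluate F(0, 5, 0) term-by-term (mod 11).
  3*X**3 ↦ 3·0·1·1 = 0
  3*X**2*Y ↦ 3·0·5·1 = 0
  -2*X**2*Z ↦ -2·0·1·0 = 0
  2*X*Y*Z ↦ 2·0·5·0 = 0
  -2*X*Z**2 ↦ -2·0·1·0 = 0
  -2*Y**3 ↦ -2·1·125·1 = -250
  Y**2*Z ↦ 1·1·25·0 = 0
  -Y*Z**2 ↦ -1·1·5·0 = 0
  -3*Z**3 ↦ -3·1·1·0 = 0
Sum: F(0, 5, 0) = (0) + (0) + (0) + (0) + (0) + (-250) + (0) + (0) + (0) = -250.
Reducing mod 11: -250 ≡ 3 (mod 11).
Since F(a, b, c) ≡ 3 ≠ 0 (mod 11), P does NOT lie on the curve.


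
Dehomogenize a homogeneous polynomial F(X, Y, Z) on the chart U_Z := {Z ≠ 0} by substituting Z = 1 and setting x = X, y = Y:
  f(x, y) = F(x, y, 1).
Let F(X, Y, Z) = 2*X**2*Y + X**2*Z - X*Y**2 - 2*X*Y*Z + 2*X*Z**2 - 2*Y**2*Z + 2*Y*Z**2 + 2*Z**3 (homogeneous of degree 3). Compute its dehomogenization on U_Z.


f(x, y) = 2*x**2*y + x**2 - x*y**2 - 2*x*y + 2*x - 2*y**2 + 2*y + 2

On U_Z we set Z = 1. Each monomial c·X^i·Y^j·Z^k in F becomes c·x^i·y^j·1^k = c·x^i·y^j.
Substituting Z = 1: F(X, Y, 1) = 2*x**2*y + x**2 - x*y**2 - 2*x*y + 2*x - 2*y**2 + 2*y + 2.
Note: deg(f) ≤ deg(F) = 3; strict inequality happens when F is divisible by Z (lost terms).


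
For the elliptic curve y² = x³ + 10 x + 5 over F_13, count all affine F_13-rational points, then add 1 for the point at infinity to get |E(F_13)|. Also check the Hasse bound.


Affine points = {(1, 4), (1, 9), (3, 6), (3, 7), (8, 5), (8, 8), (10, 0), (11, 4), (11, 9)}; affine count = 9; |E(F_13)| = 10.

Discriminant check: Δ ∝ 4a³ + 27b² = 4·10³ + 27·5² = 4·1000 + 27·25 ≡ 8 (mod 13). Nonzero ⇒ E is nonsingular.
For each x ∈ F_13, compute rhs = x³ + 10·x + 5 mod 13, then count y ∈ F_13 with y² ≡ rhs.
  x = 0: rhs = 5, matching y values: none (0 points).
  x = 1: rhs = 3, matching y values: 4, 9 (2 points).
  x = 2: rhs = 7, matching y values: none (0 points).
  x = 3: rhs = 10, matching y values: 6, 7 (2 points).
  x = 4: rhs = 5, matching y values: none (0 points).
  x = 5: rhs = 11, matching y values: none (0 points).
  x = 6: rhs = 8, matching y values: none (0 points).
  x = 7: rhs = 2, matching y values: none (0 points).
  x = 8: rhs = 12, matching y values: 5, 8 (2 points).
  x = 9: rhs = 5, matching y values: none (0 points).
  x = 10: rhs = 0, matching y values: 0 (1 points).
  x = 11: rhs = 3, matching y values: 4, 9 (2 points).
  x = 12: rhs = 7, matching y values: none (0 points).
Total affine count: 9.
Full point count |E(F_13)| = 9 + 1 = 10.
Hasse bound: |10 − (13+1)| = |-4| = 4 ≤ 2√13 ≈ 7.2111 ✓.


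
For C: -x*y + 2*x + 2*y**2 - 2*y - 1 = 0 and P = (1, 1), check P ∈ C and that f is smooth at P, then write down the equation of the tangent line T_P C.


Tangent line at P: x + y - 2 = 0.

Step 1: f(1, 1) = 0, so P lies on C.
Step 2: partial derivatives
  f_x(x, y) = 2 - y, f_y(x, y) = -x + 4*y - 2.
  f_x(P) = 1, f_y(P) = 1 (gradient nonzero, so P is smooth).
Step 3: tangent line at P: 1·(x − 1) + 1·(y − 1) = 0.
Expanding: x + y - 2 = 0.


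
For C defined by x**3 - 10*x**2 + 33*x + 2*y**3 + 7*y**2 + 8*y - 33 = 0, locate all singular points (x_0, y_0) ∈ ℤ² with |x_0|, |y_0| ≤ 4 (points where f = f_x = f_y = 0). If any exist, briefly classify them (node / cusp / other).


Singular points: {(3, -1)}; classification: node.

Compute partial derivatives:
  f_x = 3*x**2 - 20*x + 33.
  f_y = 6*y**2 + 14*y + 8.
Scan x_0 ∈ {−4, ..., 4}. For each x_0, f_y(x_0, y) is a polynomial in y; find its integer roots y ∈ {−4, ..., 4}, then test f_x and f at those candidates.
  x = -4: f_y(-4, y) = 6*y**2 + 14*y + 8; vanishes at y ∈ {-1}. (-4, -1): f_x = 161 ≠ 0.
  x = -3: f_y(-3, y) = 6*y**2 + 14*y + 8; vanishes at y ∈ {-1}. (-3, -1): f_x = 120 ≠ 0.
  x = -2: f_y(-2, y) = 6*y**2 + 14*y + 8; vanishes at y ∈ {-1}. (-2, -1): f_x = 85 ≠ 0.
  x = -1: f_y(-1, y) = 6*y**2 + 14*y + 8; vanishes at y ∈ {-1}. (-1, -1): f_x = 56 ≠ 0.
  x = 0: f_y(0, y) = 6*y**2 + 14*y + 8; vanishes at y ∈ {-1}. (0, -1): f_x = 33 ≠ 0.
  x = 1: f_y(1, y) = 6*y**2 + 14*y + 8; vanishes at y ∈ {-1}. (1, -1): f_x = 16 ≠ 0.
  x = 2: f_y(2, y) = 6*y**2 + 14*y + 8; vanishes at y ∈ {-1}. (2, -1): f_x = 5 ≠ 0.
  x = 3: f_y(3, y) = 6*y**2 + 14*y + 8; vanishes at y ∈ {-1}. (3, -1): f_x = 0, f = 0 — SINGULAR.
  x = 4: f_y(4, y) = 6*y**2 + 14*y + 8; vanishes at y ∈ {-1}. (4, -1): f_x = 1 ≠ 0.
Only singular point on the grid: (3, -1).
Classify: substitute x = 3 + u, y = -1 + v and expand: f = u**3 - u**2 + 2*v**3 + v**2.
No constant or linear terms (consistent with a singular point). Quadratic part: -u**2 + v**2. Cubic part: u**3 + 2*v**3.
The quadratic part v**2 - u**2 = (v − u)(v + u) splits into two distinct linear factors, so there are two distinct tangent lines y − -1 = ±(x − 3) — this is a node (ordinary double point).
Classification: node.


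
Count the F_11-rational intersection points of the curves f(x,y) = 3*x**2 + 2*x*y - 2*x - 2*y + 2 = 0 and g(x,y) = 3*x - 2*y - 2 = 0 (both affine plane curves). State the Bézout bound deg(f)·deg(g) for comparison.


Common zeros: ∅; count = 0; Bézout bound = 2.

deg(f) = 2, deg(g) = 1, so Bézout bound = 2.
Scan x ∈ F_11. For each x, list the y ∈ F_11 with f(x, y) ≡ 0 and those with g(x, y) ≡ 0 (mod 11); the common zeros in that column are the intersection.
  x = 0: f ≡ 0 at y ∈ {1}; g ≡ 0 at y ∈ {10}; common: ∅.
  x = 1: f ≡ 0 at y ∈ ∅; g ≡ 0 at y ∈ {6}; common: ∅.
  x = 2: f ≡ 0 at y ∈ {6}; g ≡ 0 at y ∈ {2}; common: ∅.
  x = 3: f ≡ 0 at y ∈ {8}; g ≡ 0 at y ∈ {9}; common: ∅.
  x = 4: f ≡ 0 at y ∈ {4}; g ≡ 0 at y ∈ {5}; common: ∅.
  x = 5: f ≡ 0 at y ∈ {4}; g ≡ 0 at y ∈ {1}; common: ∅.
  x = 6: f ≡ 0 at y ∈ {10}; g ≡ 0 at y ∈ {8}; common: ∅.
  x = 7: f ≡ 0 at y ∈ {8}; g ≡ 0 at y ∈ {4}; common: ∅.
  x = 8: f ≡ 0 at y ∈ {3}; g ≡ 0 at y ∈ {0}; common: ∅.
  x = 9: f ≡ 0 at y ∈ {3}; g ≡ 0 at y ∈ {7}; common: ∅.
  x = 10: f ≡ 0 at y ∈ {10}; g ≡ 0 at y ∈ {3}; common: ∅.
Collecting: common zeros = ∅, so the count is 0.
Comparison with the Bézout bound: 0 ≤ 2 = deg(f)·deg(g), as expected for curves with no common component (the affine F_11-count falls short of the bound because intersections may lie at infinity, over extension fields, or carry multiplicity).


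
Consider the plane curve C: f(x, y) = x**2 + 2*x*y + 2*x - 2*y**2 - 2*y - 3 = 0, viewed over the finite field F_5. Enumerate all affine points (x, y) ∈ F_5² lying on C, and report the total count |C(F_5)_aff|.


Affine F_5-points: {(0, 2), (1, 0), (2, 0), (2, 1), (4, 1), (4, 2)}; count = 6.

For each of the 25 pairs (x, y) ∈ F_5², evaluate f(x, y) mod 5. Record the zeros.
  x = 0: [0↦2, 1↦3, 2↦0, 3↦3, 4↦2]  zeros at y ∈ {2}
  x = 1: [0↦0, 1↦3, 2↦2, 3↦2, 4↦3]  zeros at y ∈ {0}
  x = 2: [0↦0, 1↦0, 2↦1, 3↦3, 4↦1]  zeros at y ∈ {0, 1}
  x = 3: [0↦2, 1↦4, 2↦2, 3↦1, 4↦1]  zeros at y ∈ ∅
  x = 4: [0↦1, 1↦0, 2↦0, 3↦1, 4↦3]  zeros at y ∈ {1, 2}
Collecting zeros: affine points = {(0, 2), (1, 0), (2, 0), (2, 1), (4, 1), (4, 2)}.
Total count |C(F_5)_aff| = 6.


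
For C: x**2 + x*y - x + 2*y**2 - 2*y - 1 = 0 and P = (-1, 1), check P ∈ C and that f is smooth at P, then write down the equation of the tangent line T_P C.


Tangent line at P: -2*x + y - 3 = 0.

Step 1: f(-1, 1) = 0, so P lies on C.
Step 2: partial derivatives
  f_x(x, y) = 2*x + y - 1, f_y(x, y) = x + 4*y - 2.
  f_x(P) = -2, f_y(P) = 1 (gradient nonzero, so P is smooth).
Step 3: tangent line at P: -2·(x − -1) + 1·(y − 1) = 0.
Expanding: -2*x + y - 3 = 0.
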